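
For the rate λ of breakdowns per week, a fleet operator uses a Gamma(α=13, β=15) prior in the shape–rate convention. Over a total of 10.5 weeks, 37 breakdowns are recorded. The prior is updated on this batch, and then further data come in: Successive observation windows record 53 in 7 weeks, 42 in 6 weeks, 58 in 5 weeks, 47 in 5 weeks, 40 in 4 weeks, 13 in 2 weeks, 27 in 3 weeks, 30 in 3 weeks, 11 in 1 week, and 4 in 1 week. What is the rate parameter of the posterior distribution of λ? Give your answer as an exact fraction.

Total count 37 over total exposure 10.5 weeks.
After the first batch: Gamma(13 + 37, 15 + 10.5) = Gamma(50, 51/2).
Total count: 53 + 42 + 58 + 47 + 40 + 13 + 27 + 30 + 11 + 4 = 325.
Total exposure: 7 + 6 + 5 + 5 + 4 + 2 + 3 + 3 + 1 + 1 = 37 weeks.
After the second batch: Gamma(50 + 325, 51/2 + 37) = Gamma(375, 125/2).

125/2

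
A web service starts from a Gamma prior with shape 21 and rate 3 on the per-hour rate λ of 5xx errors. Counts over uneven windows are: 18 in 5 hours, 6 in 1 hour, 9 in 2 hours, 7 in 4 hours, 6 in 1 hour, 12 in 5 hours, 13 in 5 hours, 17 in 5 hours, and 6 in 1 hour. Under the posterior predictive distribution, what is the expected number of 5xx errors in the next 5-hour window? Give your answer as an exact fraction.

Total count: 18 + 6 + 9 + 7 + 6 + 12 + 13 + 17 + 6 = 94.
Total exposure: 5 + 1 + 2 + 4 + 1 + 5 + 5 + 5 + 1 = 29 hours.
The Gamma prior is conjugate for the Poisson rate, so λ | data ~ Gamma(21+94, 3+29) = Gamma(115, 32).
Predictive mean over a 5-hour window = T·E[λ|data] = 5·115/32 = 575/32.

575/32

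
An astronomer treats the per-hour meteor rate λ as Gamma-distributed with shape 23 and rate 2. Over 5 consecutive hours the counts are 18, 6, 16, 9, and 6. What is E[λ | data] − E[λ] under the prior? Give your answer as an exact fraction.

Total count: 18 + 6 + 16 + 9 + 6 = 55.
Total exposure: 5 hours.
By Gamma–Poisson conjugacy, the posterior is Gamma(α + Σx, β + Σt) = Gamma(23 + 55, 2 + 5) = Gamma(78, 7).
Posterior mean = 78/7 = 78/7; prior mean = 23/2 = 23/2. Difference = 78/7 − 23/2 = -5/14.

-5/14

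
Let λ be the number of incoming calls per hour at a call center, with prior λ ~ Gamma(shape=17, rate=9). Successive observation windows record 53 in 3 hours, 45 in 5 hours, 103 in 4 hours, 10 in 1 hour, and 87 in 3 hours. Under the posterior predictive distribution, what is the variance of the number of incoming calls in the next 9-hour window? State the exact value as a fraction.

Total count: 53 + 45 + 103 + 10 + 87 = 298.
Total exposure: 3 + 5 + 4 + 1 + 3 = 16 hours.
By Gamma–Poisson conjugacy, the posterior is Gamma(α + Σx, β + Σt) = Gamma(17 + 298, 9 + 16) = Gamma(315, 25).
The posterior predictive for a window of length T is Negative Binomial with variance T·α'·(β'+T)/β'² = 9·315·34/625 = 19278/125.

19278/125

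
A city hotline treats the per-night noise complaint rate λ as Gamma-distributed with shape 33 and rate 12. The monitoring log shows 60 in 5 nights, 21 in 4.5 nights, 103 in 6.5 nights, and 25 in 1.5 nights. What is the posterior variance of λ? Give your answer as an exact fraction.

968/3481

Total count: 60 + 21 + 103 + 25 = 209.
Total exposure: 5 + 4.5 + 6.5 + 1.5 = 17.5 nights.
Posterior: α' = 33 + 209 = 242, β' = 12 + 17.5 = 59/2.
Posterior variance = α'/β'² = 242/(3481/4) = 968/3481.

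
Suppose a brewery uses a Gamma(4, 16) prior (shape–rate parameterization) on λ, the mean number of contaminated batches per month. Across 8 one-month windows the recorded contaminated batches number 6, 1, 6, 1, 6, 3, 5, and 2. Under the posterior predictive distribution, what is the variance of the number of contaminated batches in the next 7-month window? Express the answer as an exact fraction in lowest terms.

Total count: 6 + 1 + 6 + 1 + 6 + 3 + 5 + 2 = 30.
Total exposure: 8 months.
Conjugate update: add total count to the shape and total exposure to the rate, giving Gamma(34, 24).
The posterior predictive for a window of length T is Negative Binomial with variance T·α'·(β'+T)/β'² = 7·34·31/576 = 3689/288.

3689/288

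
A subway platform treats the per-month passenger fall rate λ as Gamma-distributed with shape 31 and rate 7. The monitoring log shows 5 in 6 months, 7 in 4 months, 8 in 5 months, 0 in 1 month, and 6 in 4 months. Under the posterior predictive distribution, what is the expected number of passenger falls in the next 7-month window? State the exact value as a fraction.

Total count: 5 + 7 + 8 + 0 + 6 = 26.
Total exposure: 6 + 4 + 5 + 1 + 4 = 20 months.
By Gamma–Poisson conjugacy, the posterior is Gamma(α + Σx, β + Σt) = Gamma(31 + 26, 7 + 20) = Gamma(57, 27).
Predictive mean over a 7-month window = T·E[λ|data] = 7·57/27 = 133/9.

133/9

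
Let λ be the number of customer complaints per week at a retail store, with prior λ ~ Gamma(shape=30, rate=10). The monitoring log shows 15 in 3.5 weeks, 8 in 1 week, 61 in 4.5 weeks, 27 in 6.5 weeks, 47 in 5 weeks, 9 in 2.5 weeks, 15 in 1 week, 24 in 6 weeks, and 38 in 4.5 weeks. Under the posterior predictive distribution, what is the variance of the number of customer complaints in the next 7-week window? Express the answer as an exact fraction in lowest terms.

Total count: 15 + 8 + 61 + 27 + 47 + 9 + 15 + 24 + 38 = 244.
Total exposure: 3.5 + 1 + 4.5 + 6.5 + 5 + 2.5 + 1 + 6 + 4.5 = 34.5 weeks.
The Gamma prior is conjugate for the Poisson rate, so λ | data ~ Gamma(30+244, 10+34.5) = Gamma(274, 89/2).
The posterior predictive for a window of length T is Negative Binomial with variance T·α'·(β'+T)/β'² = 7·274·(103/2)/(7921/4) = 395108/7921.

395108/7921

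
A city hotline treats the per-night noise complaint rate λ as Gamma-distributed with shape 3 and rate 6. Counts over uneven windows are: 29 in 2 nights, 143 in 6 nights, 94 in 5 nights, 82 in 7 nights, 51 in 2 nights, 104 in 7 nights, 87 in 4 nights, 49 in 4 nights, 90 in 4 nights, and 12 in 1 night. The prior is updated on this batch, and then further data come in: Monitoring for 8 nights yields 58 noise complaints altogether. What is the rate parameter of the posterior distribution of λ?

56

Total count: 29 + 143 + 94 + 82 + 51 + 104 + 87 + 49 + 90 + 12 = 741.
Total exposure: 2 + 6 + 5 + 7 + 2 + 7 + 4 + 4 + 4 + 1 = 42 nights.
After the first batch: Gamma(3 + 741, 6 + 42) = Gamma(744, 48).
Total count 58 over total exposure 8 nights.
After the second batch: Gamma(744 + 58, 48 + 8) = Gamma(802, 56).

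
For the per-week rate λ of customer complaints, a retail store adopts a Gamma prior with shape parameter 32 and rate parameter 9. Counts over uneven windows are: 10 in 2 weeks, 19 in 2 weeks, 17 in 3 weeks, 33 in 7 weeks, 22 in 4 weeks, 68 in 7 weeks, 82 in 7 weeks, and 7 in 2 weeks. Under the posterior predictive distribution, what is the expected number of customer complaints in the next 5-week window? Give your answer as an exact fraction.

1450/43

Total count: 10 + 19 + 17 + 33 + 22 + 68 + 82 + 7 = 258.
Total exposure: 2 + 2 + 3 + 7 + 4 + 7 + 7 + 2 = 34 weeks.
The Gamma prior is conjugate for the Poisson rate, so λ | data ~ Gamma(32+258, 9+34) = Gamma(290, 43).
Predictive mean over a 5-week window = T·E[λ|data] = 5·290/43 = 1450/43.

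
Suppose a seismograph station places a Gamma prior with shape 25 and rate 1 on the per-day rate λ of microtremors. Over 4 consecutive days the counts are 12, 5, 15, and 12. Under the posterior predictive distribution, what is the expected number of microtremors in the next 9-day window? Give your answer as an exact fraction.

621/5

Total count: 12 + 5 + 15 + 12 = 44.
Total exposure: 4 days.
Gamma(α, β) with Poisson data over total exposure Σt gives posterior Gamma(α+Σx, β+Σt) = Gamma(69, 5).
Predictive mean over a 9-day window = T·E[λ|data] = 9·69/5 = 621/5.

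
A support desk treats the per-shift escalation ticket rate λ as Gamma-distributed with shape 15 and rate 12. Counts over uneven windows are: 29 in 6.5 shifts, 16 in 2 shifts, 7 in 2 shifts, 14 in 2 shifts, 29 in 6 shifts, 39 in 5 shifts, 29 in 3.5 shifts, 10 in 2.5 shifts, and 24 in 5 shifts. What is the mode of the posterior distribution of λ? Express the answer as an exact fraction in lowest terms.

422/93

Total count: 29 + 16 + 7 + 14 + 29 + 39 + 29 + 10 + 24 = 197.
Total exposure: 6.5 + 2 + 2 + 2 + 6 + 5 + 3.5 + 2.5 + 5 = 34.5 shifts.
Conjugate update: add total count to the shape and total exposure to the rate, giving Gamma(212, 93/2).
Posterior mode = (α'−1)/β' = 211/(93/2) = 422/93.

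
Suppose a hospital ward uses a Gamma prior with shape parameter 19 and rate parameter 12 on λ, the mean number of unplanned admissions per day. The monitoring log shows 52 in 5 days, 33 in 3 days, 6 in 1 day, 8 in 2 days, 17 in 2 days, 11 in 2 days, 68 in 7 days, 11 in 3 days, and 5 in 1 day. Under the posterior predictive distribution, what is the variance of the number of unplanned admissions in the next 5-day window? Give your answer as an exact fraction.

24725/722

Total count: 52 + 33 + 6 + 8 + 17 + 11 + 68 + 11 + 5 = 211.
Total exposure: 5 + 3 + 1 + 2 + 2 + 2 + 7 + 3 + 1 = 26 days.
The Gamma prior is conjugate for the Poisson rate, so λ | data ~ Gamma(19+211, 12+26) = Gamma(230, 38).
The posterior predictive for a window of length T is Negative Binomial with variance T·α'·(β'+T)/β'² = 5·230·43/1444 = 24725/722.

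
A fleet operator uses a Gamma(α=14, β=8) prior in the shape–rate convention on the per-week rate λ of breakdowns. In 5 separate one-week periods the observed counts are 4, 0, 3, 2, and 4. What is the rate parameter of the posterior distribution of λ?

Total count: 4 + 0 + 3 + 2 + 4 = 13.
Total exposure: 5 weeks.
Posterior: α' = 14 + 13 = 27, β' = 8 + 5 = 13.

13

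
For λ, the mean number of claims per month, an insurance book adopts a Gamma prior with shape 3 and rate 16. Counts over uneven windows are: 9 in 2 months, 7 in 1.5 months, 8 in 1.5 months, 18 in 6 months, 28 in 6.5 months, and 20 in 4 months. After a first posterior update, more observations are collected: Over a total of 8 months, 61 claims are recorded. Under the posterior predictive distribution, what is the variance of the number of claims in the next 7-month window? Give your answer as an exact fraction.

Total count: 9 + 7 + 8 + 18 + 28 + 20 = 90.
Total exposure: 2 + 1.5 + 1.5 + 6 + 6.5 + 4 = 21.5 months.
After the first batch: Gamma(3 + 90, 16 + 21.5) = Gamma(93, 75/2).
Total count 61 over total exposure 8 months.
After the second batch: Gamma(93 + 61, 75/2 + 8) = Gamma(154, 91/2).
The posterior predictive for a window of length T is Negative Binomial with variance T·α'·(β'+T)/β'² = 7·154·(105/2)/(8281/4) = 4620/169.

4620/169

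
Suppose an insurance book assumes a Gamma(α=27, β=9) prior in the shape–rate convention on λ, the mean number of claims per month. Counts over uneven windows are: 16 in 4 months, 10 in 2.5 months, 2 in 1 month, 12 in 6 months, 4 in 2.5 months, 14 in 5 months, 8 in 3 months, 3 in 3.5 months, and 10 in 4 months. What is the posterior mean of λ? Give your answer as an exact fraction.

212/81

Total count: 16 + 10 + 2 + 12 + 4 + 14 + 8 + 3 + 10 = 79.
Total exposure: 4 + 2.5 + 1 + 6 + 2.5 + 5 + 3 + 3.5 + 4 = 31.5 months.
The Gamma prior is conjugate for the Poisson rate, so λ | data ~ Gamma(27+79, 9+31.5) = Gamma(106, 81/2).
Posterior mean = α'/β' = 106/(81/2) = 212/81.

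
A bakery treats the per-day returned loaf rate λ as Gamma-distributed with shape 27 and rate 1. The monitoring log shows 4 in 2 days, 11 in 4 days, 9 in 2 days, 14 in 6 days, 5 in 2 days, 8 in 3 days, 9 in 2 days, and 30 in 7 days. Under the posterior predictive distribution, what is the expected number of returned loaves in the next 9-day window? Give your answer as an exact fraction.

Total count: 4 + 11 + 9 + 14 + 5 + 8 + 9 + 30 = 90.
Total exposure: 2 + 4 + 2 + 6 + 2 + 3 + 2 + 7 = 28 days.
By Gamma–Poisson conjugacy, the posterior is Gamma(α + Σx, β + Σt) = Gamma(27 + 90, 1 + 28) = Gamma(117, 29).
Predictive mean over a 9-day window = T·E[λ|data] = 9·117/29 = 1053/29.

1053/29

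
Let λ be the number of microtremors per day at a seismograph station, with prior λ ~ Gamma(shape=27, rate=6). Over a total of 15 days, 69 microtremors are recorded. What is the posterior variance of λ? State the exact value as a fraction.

Total count 69 over total exposure 15 days.
The Gamma prior is conjugate for the Poisson rate, so λ | data ~ Gamma(27+69, 6+15) = Gamma(96, 21).
Posterior variance = α'/β'² = 96/441 = 32/147.

32/147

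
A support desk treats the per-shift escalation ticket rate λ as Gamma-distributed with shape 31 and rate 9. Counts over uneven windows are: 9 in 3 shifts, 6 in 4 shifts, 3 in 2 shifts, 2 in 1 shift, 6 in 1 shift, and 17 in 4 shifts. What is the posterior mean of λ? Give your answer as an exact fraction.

Total count: 9 + 6 + 3 + 2 + 6 + 17 = 43.
Total exposure: 3 + 4 + 2 + 1 + 1 + 4 = 15 shifts.
By Gamma–Poisson conjugacy, the posterior is Gamma(α + Σx, β + Σt) = Gamma(31 + 43, 9 + 15) = Gamma(74, 24).
Posterior mean = α'/β' = 74/24 = 37/12.

37/12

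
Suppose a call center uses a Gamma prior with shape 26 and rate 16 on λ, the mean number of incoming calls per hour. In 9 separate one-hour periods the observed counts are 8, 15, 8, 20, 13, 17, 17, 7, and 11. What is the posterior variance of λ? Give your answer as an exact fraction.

Total count: 8 + 15 + 8 + 20 + 13 + 17 + 17 + 7 + 11 = 116.
Total exposure: 9 hours.
By Gamma–Poisson conjugacy, the posterior is Gamma(α + Σx, β + Σt) = Gamma(26 + 116, 16 + 9) = Gamma(142, 25).
Posterior variance = α'/β'² = 142/625.

142/625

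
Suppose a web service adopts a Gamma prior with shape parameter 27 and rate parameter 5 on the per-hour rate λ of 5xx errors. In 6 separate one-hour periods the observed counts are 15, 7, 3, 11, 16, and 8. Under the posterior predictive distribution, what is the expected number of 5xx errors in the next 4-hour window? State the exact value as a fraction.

Total count: 15 + 7 + 3 + 11 + 16 + 8 = 60.
Total exposure: 6 hours.
By Gamma–Poisson conjugacy, the posterior is Gamma(α + Σx, β + Σt) = Gamma(27 + 60, 5 + 6) = Gamma(87, 11).
Predictive mean over a 4-hour window = T·E[λ|data] = 4·87/11 = 348/11.

348/11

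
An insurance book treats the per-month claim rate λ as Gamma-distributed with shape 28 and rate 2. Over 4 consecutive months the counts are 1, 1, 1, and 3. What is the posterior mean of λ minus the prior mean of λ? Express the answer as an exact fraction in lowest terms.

-25/3

Total count: 1 + 1 + 1 + 3 = 6.
Total exposure: 4 months.
Posterior: α' = 28 + 6 = 34, β' = 2 + 4 = 6.
Posterior mean = 34/6 = 17/3; prior mean = 28/2 = 14. Difference = 17/3 − 14 = -25/3.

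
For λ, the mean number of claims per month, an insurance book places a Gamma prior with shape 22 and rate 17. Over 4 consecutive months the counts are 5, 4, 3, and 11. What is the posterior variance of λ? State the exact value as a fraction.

Total count: 5 + 4 + 3 + 11 = 23.
Total exposure: 4 months.
By Gamma–Poisson conjugacy, the posterior is Gamma(α + Σx, β + Σt) = Gamma(22 + 23, 17 + 4) = Gamma(45, 21).
Posterior variance = α'/β'² = 45/441 = 5/49.

5/49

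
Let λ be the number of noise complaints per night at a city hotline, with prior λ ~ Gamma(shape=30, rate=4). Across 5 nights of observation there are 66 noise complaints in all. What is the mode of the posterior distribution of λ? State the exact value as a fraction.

Total count 66 over total exposure 5 nights.
The Gamma prior is conjugate for the Poisson rate, so λ | data ~ Gamma(30+66, 4+5) = Gamma(96, 9).
Posterior mode = (α'−1)/β' = 95/9.

95/9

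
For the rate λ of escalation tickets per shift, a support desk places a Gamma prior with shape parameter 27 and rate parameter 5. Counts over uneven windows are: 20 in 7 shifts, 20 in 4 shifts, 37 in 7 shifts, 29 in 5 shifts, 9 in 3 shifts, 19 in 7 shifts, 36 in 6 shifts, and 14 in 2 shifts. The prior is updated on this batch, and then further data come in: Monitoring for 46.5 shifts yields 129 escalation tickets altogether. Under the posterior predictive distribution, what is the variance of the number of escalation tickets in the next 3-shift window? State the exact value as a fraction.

Total count: 20 + 20 + 37 + 29 + 9 + 19 + 36 + 14 = 184.
Total exposure: 7 + 4 + 7 + 5 + 3 + 7 + 6 + 2 = 41 shifts.
After the first batch: Gamma(27 + 184, 5 + 41) = Gamma(211, 46).
Total count 129 over total exposure 46.5 shifts.
After the second batch: Gamma(211 + 129, 46 + 46.5) = Gamma(340, 185/2).
The posterior predictive for a window of length T is Negative Binomial with variance T·α'·(β'+T)/β'² = 3·340·(191/2)/(34225/4) = 77928/6845.

77928/6845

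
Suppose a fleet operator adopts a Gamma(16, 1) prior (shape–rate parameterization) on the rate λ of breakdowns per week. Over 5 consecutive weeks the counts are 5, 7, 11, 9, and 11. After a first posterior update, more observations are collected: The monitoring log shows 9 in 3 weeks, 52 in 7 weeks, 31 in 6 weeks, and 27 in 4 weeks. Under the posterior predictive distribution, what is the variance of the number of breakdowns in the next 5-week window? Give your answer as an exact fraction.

Total count: 5 + 7 + 11 + 9 + 11 = 43.
Total exposure: 5 weeks.
After the first batch: Gamma(16 + 43, 1 + 5) = Gamma(59, 6).
Total count: 9 + 52 + 31 + 27 = 119.
Total exposure: 3 + 7 + 6 + 4 = 20 weeks.
After the second batch: Gamma(59 + 119, 6 + 20) = Gamma(178, 26).
The posterior predictive for a window of length T is Negative Binomial with variance T·α'·(β'+T)/β'² = 5·178·31/676 = 13795/338.

13795/338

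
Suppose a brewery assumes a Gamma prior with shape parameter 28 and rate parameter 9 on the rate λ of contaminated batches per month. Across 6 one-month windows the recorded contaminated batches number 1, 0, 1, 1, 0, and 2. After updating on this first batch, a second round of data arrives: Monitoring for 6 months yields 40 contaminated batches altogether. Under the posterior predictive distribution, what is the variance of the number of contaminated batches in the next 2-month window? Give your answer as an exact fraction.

Total count: 1 + 0 + 1 + 1 + 0 + 2 = 5.
Total exposure: 6 months.
After the first batch: Gamma(28 + 5, 9 + 6) = Gamma(33, 15).
Total count 40 over total exposure 6 months.
After the second batch: Gamma(33 + 40, 15 + 6) = Gamma(73, 21).
The posterior predictive for a window of length T is Negative Binomial with variance T·α'·(β'+T)/β'² = 2·73·23/441 = 3358/441.

3358/441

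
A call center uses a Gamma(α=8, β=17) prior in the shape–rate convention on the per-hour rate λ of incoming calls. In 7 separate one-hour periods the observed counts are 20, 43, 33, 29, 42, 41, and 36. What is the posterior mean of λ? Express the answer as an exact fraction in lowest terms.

Total count: 20 + 43 + 33 + 29 + 42 + 41 + 36 = 244.
Total exposure: 7 hours.
Gamma(α, β) with Poisson data over total exposure Σt gives posterior Gamma(α+Σx, β+Σt) = Gamma(252, 24).
Posterior mean = α'/β' = 252/24 = 21/2.

21/2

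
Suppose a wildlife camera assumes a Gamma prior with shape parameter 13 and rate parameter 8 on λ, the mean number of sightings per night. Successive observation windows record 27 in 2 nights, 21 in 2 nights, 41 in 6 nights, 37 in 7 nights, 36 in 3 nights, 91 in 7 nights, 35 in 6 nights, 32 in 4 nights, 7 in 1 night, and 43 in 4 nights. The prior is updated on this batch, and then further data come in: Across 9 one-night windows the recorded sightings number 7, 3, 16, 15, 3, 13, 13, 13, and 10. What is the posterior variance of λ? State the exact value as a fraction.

Total count: 27 + 21 + 41 + 37 + 36 + 91 + 35 + 32 + 7 + 43 = 370.
Total exposure: 2 + 2 + 6 + 7 + 3 + 7 + 6 + 4 + 1 + 4 = 42 nights.
After the first batch: Gamma(13 + 370, 8 + 42) = Gamma(383, 50).
Total count: 7 + 3 + 16 + 15 + 3 + 13 + 13 + 13 + 10 = 93.
Total exposure: 9 nights.
After the second batch: Gamma(383 + 93, 50 + 9) = Gamma(476, 59).
Posterior variance = α'/β'² = 476/3481.

476/3481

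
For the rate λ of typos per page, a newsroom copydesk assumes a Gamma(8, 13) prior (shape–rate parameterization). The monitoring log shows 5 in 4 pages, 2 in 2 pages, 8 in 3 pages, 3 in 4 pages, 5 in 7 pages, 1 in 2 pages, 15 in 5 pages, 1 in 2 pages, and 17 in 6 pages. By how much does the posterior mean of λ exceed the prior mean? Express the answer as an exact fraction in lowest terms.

Total count: 5 + 2 + 8 + 3 + 5 + 1 + 15 + 1 + 17 = 57.
Total exposure: 4 + 2 + 3 + 4 + 7 + 2 + 5 + 2 + 6 = 35 pages.
Posterior: α' = 8 + 57 = 65, β' = 13 + 35 = 48.
Posterior mean = 65/48 = 65/48; prior mean = 8/13 = 8/13. Difference = 65/48 − 8/13 = 461/624.

461/624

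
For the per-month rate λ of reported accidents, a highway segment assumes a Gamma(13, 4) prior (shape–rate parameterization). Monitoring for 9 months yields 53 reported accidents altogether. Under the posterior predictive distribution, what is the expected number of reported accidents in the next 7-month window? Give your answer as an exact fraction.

462/13

Total count 53 over total exposure 9 months.
The Gamma prior is conjugate for the Poisson rate, so λ | data ~ Gamma(13+53, 4+9) = Gamma(66, 13).
Predictive mean over a 7-month window = T·E[λ|data] = 7·66/13 = 462/13.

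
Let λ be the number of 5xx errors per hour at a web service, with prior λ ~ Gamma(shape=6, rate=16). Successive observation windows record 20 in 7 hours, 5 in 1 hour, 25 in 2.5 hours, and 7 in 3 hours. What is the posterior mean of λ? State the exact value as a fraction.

Total count: 20 + 5 + 25 + 7 = 57.
Total exposure: 7 + 1 + 2.5 + 3 = 13.5 hours.
Gamma(α, β) with Poisson data over total exposure Σt gives posterior Gamma(α+Σx, β+Σt) = Gamma(63, 59/2).
Posterior mean = α'/β' = 63/(59/2) = 126/59.

126/59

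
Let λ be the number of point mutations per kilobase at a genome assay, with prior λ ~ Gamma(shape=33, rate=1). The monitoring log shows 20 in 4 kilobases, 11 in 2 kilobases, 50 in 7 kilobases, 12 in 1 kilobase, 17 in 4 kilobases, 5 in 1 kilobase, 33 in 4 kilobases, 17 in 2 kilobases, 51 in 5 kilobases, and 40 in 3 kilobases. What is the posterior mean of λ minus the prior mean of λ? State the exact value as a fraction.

-49/2

Total count: 20 + 11 + 50 + 12 + 17 + 5 + 33 + 17 + 51 + 40 = 256.
Total exposure: 4 + 2 + 7 + 1 + 4 + 1 + 4 + 2 + 5 + 3 = 33 kilobases.
Conjugate update: add total count to the shape and total exposure to the rate, giving Gamma(289, 34).
Posterior mean = 289/34 = 17/2; prior mean = 33/1 = 33. Difference = 17/2 − 33 = -49/2.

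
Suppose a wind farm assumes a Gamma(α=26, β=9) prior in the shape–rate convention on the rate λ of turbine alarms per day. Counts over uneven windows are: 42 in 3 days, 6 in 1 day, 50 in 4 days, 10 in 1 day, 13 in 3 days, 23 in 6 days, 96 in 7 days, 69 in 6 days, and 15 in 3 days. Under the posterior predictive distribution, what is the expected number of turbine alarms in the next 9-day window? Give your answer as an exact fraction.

Total count: 42 + 6 + 50 + 10 + 13 + 23 + 96 + 69 + 15 = 324.
Total exposure: 3 + 1 + 4 + 1 + 3 + 6 + 7 + 6 + 3 = 34 days.
Posterior: α' = 26 + 324 = 350, β' = 9 + 34 = 43.
Predictive mean over a 9-day window = T·E[λ|data] = 9·350/43 = 3150/43.

3150/43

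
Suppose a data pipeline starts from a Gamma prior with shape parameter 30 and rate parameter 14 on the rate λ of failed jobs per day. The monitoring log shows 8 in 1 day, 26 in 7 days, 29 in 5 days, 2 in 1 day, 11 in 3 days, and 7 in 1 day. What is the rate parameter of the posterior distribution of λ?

Total count: 8 + 26 + 29 + 2 + 11 + 7 = 83.
Total exposure: 1 + 7 + 5 + 1 + 3 + 1 = 18 days.
By Gamma–Poisson conjugacy, the posterior is Gamma(α + Σx, β + Σt) = Gamma(30 + 83, 14 + 18) = Gamma(113, 32).

32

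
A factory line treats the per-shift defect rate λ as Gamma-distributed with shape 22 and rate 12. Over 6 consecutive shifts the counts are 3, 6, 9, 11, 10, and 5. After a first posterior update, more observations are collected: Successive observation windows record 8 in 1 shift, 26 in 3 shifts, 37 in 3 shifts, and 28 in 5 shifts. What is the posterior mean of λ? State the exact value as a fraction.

Total count: 3 + 6 + 9 + 11 + 10 + 5 = 44.
Total exposure: 6 shifts.
After the first batch: Gamma(22 + 44, 12 + 6) = Gamma(66, 18).
Total count: 8 + 26 + 37 + 28 = 99.
Total exposure: 1 + 3 + 3 + 5 = 12 shifts.
After the second batch: Gamma(66 + 99, 18 + 12) = Gamma(165, 30).
Posterior mean = α'/β' = 165/30 = 11/2.

11/2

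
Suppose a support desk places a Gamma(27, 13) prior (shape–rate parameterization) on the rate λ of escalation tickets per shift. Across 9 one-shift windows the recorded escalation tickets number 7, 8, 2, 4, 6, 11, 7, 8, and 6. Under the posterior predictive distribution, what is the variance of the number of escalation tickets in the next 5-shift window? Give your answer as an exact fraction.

Total count: 7 + 8 + 2 + 4 + 6 + 11 + 7 + 8 + 6 = 59.
Total exposure: 9 shifts.
Conjugate update: add total count to the shape and total exposure to the rate, giving Gamma(86, 22).
The posterior predictive for a window of length T is Negative Binomial with variance T·α'·(β'+T)/β'² = 5·86·27/484 = 5805/242.

5805/242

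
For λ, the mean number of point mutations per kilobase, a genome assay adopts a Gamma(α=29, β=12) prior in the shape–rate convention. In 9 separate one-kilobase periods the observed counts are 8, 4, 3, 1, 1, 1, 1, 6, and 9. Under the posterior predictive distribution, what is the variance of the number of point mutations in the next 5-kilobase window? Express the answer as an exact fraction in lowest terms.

Total count: 8 + 4 + 3 + 1 + 1 + 1 + 1 + 6 + 9 = 34.
Total exposure: 9 kilobases.
Posterior: α' = 29 + 34 = 63, β' = 12 + 9 = 21.
The posterior predictive for a window of length T is Negative Binomial with variance T·α'·(β'+T)/β'² = 5·63·26/441 = 130/7.

130/7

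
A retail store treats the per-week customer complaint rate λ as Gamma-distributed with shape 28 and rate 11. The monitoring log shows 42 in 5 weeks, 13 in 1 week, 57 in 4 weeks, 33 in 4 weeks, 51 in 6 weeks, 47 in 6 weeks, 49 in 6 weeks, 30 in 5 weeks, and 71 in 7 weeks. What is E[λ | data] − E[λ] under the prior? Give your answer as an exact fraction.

Total count: 42 + 13 + 57 + 33 + 51 + 47 + 49 + 30 + 71 = 393.
Total exposure: 5 + 1 + 4 + 4 + 6 + 6 + 6 + 5 + 7 = 44 weeks.
Gamma(α, β) with Poisson data over total exposure Σt gives posterior Gamma(α+Σx, β+Σt) = Gamma(421, 55).
Posterior mean = 421/55 = 421/55; prior mean = 28/11 = 28/11. Difference = 421/55 − 28/11 = 281/55.

281/55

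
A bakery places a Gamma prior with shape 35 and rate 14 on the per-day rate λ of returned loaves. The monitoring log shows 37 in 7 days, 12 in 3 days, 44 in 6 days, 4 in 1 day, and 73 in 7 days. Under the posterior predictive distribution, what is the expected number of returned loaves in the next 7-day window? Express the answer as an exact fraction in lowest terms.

Total count: 37 + 12 + 44 + 4 + 73 = 170.
Total exposure: 7 + 3 + 6 + 1 + 7 = 24 days.
Posterior: α' = 35 + 170 = 205, β' = 14 + 24 = 38.
Predictive mean over a 7-day window = T·E[λ|data] = 7·205/38 = 1435/38.

1435/38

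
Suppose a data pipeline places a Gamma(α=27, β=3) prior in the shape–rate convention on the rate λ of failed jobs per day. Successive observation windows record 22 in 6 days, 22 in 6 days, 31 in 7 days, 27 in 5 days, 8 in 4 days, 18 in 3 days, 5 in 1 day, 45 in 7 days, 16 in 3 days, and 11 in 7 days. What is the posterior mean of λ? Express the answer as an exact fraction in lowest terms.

58/13

Total count: 22 + 22 + 31 + 27 + 8 + 18 + 5 + 45 + 16 + 11 = 205.
Total exposure: 6 + 6 + 7 + 5 + 4 + 3 + 1 + 7 + 3 + 7 = 49 days.
Conjugate update: add total count to the shape and total exposure to the rate, giving Gamma(232, 52).
Posterior mean = α'/β' = 232/52 = 58/13.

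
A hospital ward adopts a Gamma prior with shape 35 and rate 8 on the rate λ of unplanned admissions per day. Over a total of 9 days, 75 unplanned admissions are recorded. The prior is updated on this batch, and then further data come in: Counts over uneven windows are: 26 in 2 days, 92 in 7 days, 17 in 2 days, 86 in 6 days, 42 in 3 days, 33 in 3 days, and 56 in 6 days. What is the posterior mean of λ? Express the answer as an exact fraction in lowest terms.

231/23

Total count 75 over total exposure 9 days.
After the first batch: Gamma(35 + 75, 8 + 9) = Gamma(110, 17).
Total count: 26 + 92 + 17 + 86 + 42 + 33 + 56 = 352.
Total exposure: 2 + 7 + 2 + 6 + 3 + 3 + 6 = 29 days.
After the second batch: Gamma(110 + 352, 17 + 29) = Gamma(462, 46).
Posterior mean = α'/β' = 462/46 = 231/23.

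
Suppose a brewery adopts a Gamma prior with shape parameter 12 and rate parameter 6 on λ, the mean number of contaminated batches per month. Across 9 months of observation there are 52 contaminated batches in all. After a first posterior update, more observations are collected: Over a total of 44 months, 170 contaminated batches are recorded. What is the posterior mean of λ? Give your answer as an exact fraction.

234/59

Total count 52 over total exposure 9 months.
After the first batch: Gamma(12 + 52, 6 + 9) = Gamma(64, 15).
Total count 170 over total exposure 44 months.
After the second batch: Gamma(64 + 170, 15 + 44) = Gamma(234, 59).
Posterior mean = α'/β' = 234/59.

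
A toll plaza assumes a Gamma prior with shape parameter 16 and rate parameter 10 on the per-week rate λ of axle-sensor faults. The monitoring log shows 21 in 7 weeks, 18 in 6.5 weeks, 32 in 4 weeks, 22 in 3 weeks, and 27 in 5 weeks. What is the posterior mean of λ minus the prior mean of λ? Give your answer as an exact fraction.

Total count: 21 + 18 + 32 + 22 + 27 = 120.
Total exposure: 7 + 6.5 + 4 + 3 + 5 = 25.5 weeks.
The Gamma prior is conjugate for the Poisson rate, so λ | data ~ Gamma(16+120, 10+25.5) = Gamma(136, 71/2).
Posterior mean = 136/(71/2) = 272/71; prior mean = 16/10 = 8/5. Difference = 272/71 − 8/5 = 792/355.

792/355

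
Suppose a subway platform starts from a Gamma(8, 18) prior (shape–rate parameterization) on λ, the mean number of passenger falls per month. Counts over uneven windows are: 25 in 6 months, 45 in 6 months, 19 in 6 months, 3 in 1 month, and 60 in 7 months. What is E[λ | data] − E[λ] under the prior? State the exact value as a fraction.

316/99

Total count: 25 + 45 + 19 + 3 + 60 = 152.
Total exposure: 6 + 6 + 6 + 1 + 7 = 26 months.
The Gamma prior is conjugate for the Poisson rate, so λ | data ~ Gamma(8+152, 18+26) = Gamma(160, 44).
Posterior mean = 160/44 = 40/11; prior mean = 8/18 = 4/9. Difference = 40/11 − 4/9 = 316/99.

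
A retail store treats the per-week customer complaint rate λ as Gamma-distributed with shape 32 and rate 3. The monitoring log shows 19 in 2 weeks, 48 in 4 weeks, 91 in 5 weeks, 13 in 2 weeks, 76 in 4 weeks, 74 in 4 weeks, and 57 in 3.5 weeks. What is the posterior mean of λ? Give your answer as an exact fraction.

164/11

Total count: 19 + 48 + 91 + 13 + 76 + 74 + 57 = 378.
Total exposure: 2 + 4 + 5 + 2 + 4 + 4 + 3.5 = 24.5 weeks.
By Gamma–Poisson conjugacy, the posterior is Gamma(α + Σx, β + Σt) = Gamma(32 + 378, 3 + 24.5) = Gamma(410, 55/2).
Posterior mean = α'/β' = 410/(55/2) = 164/11.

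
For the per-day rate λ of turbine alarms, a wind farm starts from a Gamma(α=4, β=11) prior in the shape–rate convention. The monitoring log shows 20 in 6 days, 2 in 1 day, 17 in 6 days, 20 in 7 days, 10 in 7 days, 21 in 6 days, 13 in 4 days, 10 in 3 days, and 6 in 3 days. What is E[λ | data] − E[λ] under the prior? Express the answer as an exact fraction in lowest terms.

379/198

Total count: 20 + 2 + 17 + 20 + 10 + 21 + 13 + 10 + 6 = 119.
Total exposure: 6 + 1 + 6 + 7 + 7 + 6 + 4 + 3 + 3 = 43 days.
Conjugate update: add total count to the shape and total exposure to the rate, giving Gamma(123, 54).
Posterior mean = 123/54 = 41/18; prior mean = 4/11 = 4/11. Difference = 41/18 − 4/11 = 379/198.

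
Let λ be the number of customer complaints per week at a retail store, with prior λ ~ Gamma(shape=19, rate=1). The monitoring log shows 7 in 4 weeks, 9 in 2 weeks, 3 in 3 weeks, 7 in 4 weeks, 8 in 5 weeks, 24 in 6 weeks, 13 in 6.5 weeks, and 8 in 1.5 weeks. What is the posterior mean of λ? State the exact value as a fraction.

Total count: 7 + 9 + 3 + 7 + 8 + 24 + 13 + 8 = 79.
Total exposure: 4 + 2 + 3 + 4 + 5 + 6 + 6.5 + 1.5 = 32 weeks.
The Gamma prior is conjugate for the Poisson rate, so λ | data ~ Gamma(19+79, 1+32) = Gamma(98, 33).
Posterior mean = α'/β' = 98/33.

98/33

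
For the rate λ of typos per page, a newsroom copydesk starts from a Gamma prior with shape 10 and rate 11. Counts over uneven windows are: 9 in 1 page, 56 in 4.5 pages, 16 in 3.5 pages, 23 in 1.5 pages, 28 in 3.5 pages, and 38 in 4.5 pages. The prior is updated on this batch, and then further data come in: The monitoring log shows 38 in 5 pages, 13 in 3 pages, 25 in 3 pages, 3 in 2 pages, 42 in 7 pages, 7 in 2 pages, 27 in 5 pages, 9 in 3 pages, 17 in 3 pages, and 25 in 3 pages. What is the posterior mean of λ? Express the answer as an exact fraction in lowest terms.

772/131

Total count: 9 + 56 + 16 + 23 + 28 + 38 = 170.
Total exposure: 1 + 4.5 + 3.5 + 1.5 + 3.5 + 4.5 = 18.5 pages.
After the first batch: Gamma(10 + 170, 11 + 18.5) = Gamma(180, 59/2).
Total count: 38 + 13 + 25 + 3 + 42 + 7 + 27 + 9 + 17 + 25 = 206.
Total exposure: 5 + 3 + 3 + 2 + 7 + 2 + 5 + 3 + 3 + 3 = 36 pages.
After the second batch: Gamma(180 + 206, 59/2 + 36) = Gamma(386, 131/2).
Posterior mean = α'/β' = 386/(131/2) = 772/131.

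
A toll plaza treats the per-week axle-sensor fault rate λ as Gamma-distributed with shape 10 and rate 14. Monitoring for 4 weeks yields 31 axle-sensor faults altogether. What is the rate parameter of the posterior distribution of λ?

18

Total count 31 over total exposure 4 weeks.
Conjugate update: add total count to the shape and total exposure to the rate, giving Gamma(41, 18).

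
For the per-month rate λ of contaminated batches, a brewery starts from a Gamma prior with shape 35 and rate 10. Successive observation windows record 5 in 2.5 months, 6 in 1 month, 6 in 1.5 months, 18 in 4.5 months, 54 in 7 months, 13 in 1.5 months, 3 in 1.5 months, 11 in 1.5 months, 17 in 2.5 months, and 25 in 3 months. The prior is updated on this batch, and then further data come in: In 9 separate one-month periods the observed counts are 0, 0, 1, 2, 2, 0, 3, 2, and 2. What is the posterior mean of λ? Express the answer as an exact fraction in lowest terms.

Total count: 5 + 6 + 6 + 18 + 54 + 13 + 3 + 11 + 17 + 25 = 158.
Total exposure: 2.5 + 1 + 1.5 + 4.5 + 7 + 1.5 + 1.5 + 1.5 + 2.5 + 3 = 26.5 months.
After the first batch: Gamma(35 + 158, 10 + 26.5) = Gamma(193, 73/2).
Total count: 0 + 0 + 1 + 2 + 2 + 0 + 3 + 2 + 2 = 12.
Total exposure: 9 months.
After the second batch: Gamma(193 + 12, 73/2 + 9) = Gamma(205, 91/2).
Posterior mean = α'/β' = 205/(91/2) = 410/91.

410/91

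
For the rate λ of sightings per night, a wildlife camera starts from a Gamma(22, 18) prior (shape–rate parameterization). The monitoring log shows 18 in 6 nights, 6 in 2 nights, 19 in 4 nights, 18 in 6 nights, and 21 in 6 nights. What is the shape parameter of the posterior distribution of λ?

Total count: 18 + 6 + 19 + 18 + 21 = 82.
Total exposure: 6 + 2 + 4 + 6 + 6 = 24 nights.
Conjugate update: add total count to the shape and total exposure to the rate, giving Gamma(104, 42).

104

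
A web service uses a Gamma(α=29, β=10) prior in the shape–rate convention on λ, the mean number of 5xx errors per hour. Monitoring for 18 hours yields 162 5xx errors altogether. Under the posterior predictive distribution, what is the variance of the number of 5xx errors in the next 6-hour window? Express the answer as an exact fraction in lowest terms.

9741/196

Total count 162 over total exposure 18 hours.
Posterior: α' = 29 + 162 = 191, β' = 10 + 18 = 28.
The posterior predictive for a window of length T is Negative Binomial with variance T·α'·(β'+T)/β'² = 6·191·34/784 = 9741/196.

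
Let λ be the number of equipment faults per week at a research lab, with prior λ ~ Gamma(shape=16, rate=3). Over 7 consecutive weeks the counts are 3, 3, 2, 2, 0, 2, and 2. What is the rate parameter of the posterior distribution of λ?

10

Total count: 3 + 3 + 2 + 2 + 0 + 2 + 2 = 14.
Total exposure: 7 weeks.
By Gamma–Poisson conjugacy, the posterior is Gamma(α + Σx, β + Σt) = Gamma(16 + 14, 3 + 7) = Gamma(30, 10).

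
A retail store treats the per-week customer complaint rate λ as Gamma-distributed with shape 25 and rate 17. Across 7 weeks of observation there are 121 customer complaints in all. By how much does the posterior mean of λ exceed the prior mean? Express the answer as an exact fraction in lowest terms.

941/204

Total count 121 over total exposure 7 weeks.
Posterior: α' = 25 + 121 = 146, β' = 17 + 7 = 24.
Posterior mean = 146/24 = 73/12; prior mean = 25/17 = 25/17. Difference = 73/12 − 25/17 = 941/204.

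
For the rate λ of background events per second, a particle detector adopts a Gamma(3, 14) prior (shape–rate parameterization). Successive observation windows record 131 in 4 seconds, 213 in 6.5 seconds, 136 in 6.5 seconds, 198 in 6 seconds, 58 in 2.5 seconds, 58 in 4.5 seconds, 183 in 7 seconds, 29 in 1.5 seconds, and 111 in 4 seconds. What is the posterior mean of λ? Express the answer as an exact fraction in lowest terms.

Total count: 131 + 213 + 136 + 198 + 58 + 58 + 183 + 29 + 111 = 1117.
Total exposure: 4 + 6.5 + 6.5 + 6 + 2.5 + 4.5 + 7 + 1.5 + 4 = 42.5 seconds.
By Gamma–Poisson conjugacy, the posterior is Gamma(α + Σx, β + Σt) = Gamma(3 + 1117, 14 + 42.5) = Gamma(1120, 113/2).
Posterior mean = α'/β' = 1120/(113/2) = 2240/113.

2240/113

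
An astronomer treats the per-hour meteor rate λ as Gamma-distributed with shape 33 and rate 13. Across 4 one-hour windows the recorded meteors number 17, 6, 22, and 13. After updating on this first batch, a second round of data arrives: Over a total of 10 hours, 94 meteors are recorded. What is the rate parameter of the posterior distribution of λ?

Total count: 17 + 6 + 22 + 13 = 58.
Total exposure: 4 hours.
After the first batch: Gamma(33 + 58, 13 + 4) = Gamma(91, 17).
Total count 94 over total exposure 10 hours.
After the second batch: Gamma(91 + 94, 17 + 10) = Gamma(185, 27).

27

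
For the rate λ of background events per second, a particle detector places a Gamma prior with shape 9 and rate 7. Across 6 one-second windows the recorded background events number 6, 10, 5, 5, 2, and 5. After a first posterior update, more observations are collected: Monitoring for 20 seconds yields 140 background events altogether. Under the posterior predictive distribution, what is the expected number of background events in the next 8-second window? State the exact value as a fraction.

Total count: 6 + 10 + 5 + 5 + 2 + 5 = 33.
Total exposure: 6 seconds.
After the first batch: Gamma(9 + 33, 7 + 6) = Gamma(42, 13).
Total count 140 over total exposure 20 seconds.
After the second batch: Gamma(42 + 140, 13 + 20) = Gamma(182, 33).
Predictive mean over an 8-second window = T·E[λ|data] = 8·182/33 = 1456/33.

1456/33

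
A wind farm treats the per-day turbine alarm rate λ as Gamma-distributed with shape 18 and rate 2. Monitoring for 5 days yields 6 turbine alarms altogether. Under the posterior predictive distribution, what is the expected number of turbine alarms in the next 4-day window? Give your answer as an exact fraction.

96/7

Total count 6 over total exposure 5 days.
Conjugate update: add total count to the shape and total exposure to the rate, giving Gamma(24, 7).
Predictive mean over a 4-day window = T·E[λ|data] = 4·24/7 = 96/7.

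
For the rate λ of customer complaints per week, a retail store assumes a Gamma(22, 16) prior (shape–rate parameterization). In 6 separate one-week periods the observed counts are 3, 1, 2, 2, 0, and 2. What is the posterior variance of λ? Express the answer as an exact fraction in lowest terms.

8/121

Total count: 3 + 1 + 2 + 2 + 0 + 2 = 10.
Total exposure: 6 weeks.
Gamma(α, β) with Poisson data over total exposure Σt gives posterior Gamma(α+Σx, β+Σt) = Gamma(32, 22).
Posterior variance = α'/β'² = 32/484 = 8/121.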